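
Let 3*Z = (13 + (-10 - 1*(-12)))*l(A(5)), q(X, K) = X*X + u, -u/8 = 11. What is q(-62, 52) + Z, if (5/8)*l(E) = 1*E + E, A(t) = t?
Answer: 3836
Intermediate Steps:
u = -88 (u = -8*11 = -88)
l(E) = 16*E/5 (l(E) = 8*(1*E + E)/5 = 8*(E + E)/5 = 8*(2*E)/5 = 16*E/5)
q(X, K) = -88 + X² (q(X, K) = X*X - 88 = X² - 88 = -88 + X²)
Z = 80 (Z = ((13 + (-10 - 1*(-12)))*((16/5)*5))/3 = ((13 + (-10 + 12))*16)/3 = ((13 + 2)*16)/3 = (15*16)/3 = (⅓)*240 = 80)
q(-62, 52) + Z = (-88 + (-62)²) + 80 = (-88 + 3844) + 80 = 3756 + 80 = 3836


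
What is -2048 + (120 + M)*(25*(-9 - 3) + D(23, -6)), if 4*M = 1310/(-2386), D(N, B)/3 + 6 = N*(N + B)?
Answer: 479274119/4772 ≈ 1.0043e+5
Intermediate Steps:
D(N, B) = -18 + 3*N*(B + N) (D(N, B) = -18 + 3*(N*(N + B)) = -18 + 3*(N*(B + N)) = -18 + 3*N*(B + N))
M = -655/4772 (M = (1310/(-2386))/4 = (1310*(-1/2386))/4 = (1/4)*(-655/1193) = -655/4772 ≈ -0.13726)
-2048 + (120 + M)*(25*(-9 - 3) + D(23, -6)) = -2048 + (120 - 655/4772)*(25*(-9 - 3) + (-18 + 3*23**2 + 3*(-6)*23)) = -2048 + 571985*(25*(-12) + (-18 + 3*529 - 414))/4772 = -2048 + 571985*(-300 + (-18 + 1587 - 414))/4772 = -2048 + 571985*(-300 + 1155)/4772 = -2048 + (571985/4772)*855 = -2048 + 489047175/4772 = 479274119/4772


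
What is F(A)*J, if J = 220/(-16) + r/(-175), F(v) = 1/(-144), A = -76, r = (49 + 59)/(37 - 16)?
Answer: 67519/705600 ≈ 0.095690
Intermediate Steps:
r = 36/7 (r = 108/21 = 108*(1/21) = 36/7 ≈ 5.1429)
F(v) = -1/144
J = -67519/4900 (J = 220/(-16) + (36/7)/(-175) = 220*(-1/16) + (36/7)*(-1/175) = -55/4 - 36/1225 = -67519/4900 ≈ -13.779)
F(A)*J = -1/144*(-67519/4900) = 67519/705600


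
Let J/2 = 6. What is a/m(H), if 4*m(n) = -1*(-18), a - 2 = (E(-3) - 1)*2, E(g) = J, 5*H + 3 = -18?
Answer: 16/3 ≈ 5.3333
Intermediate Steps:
H = -21/5 (H = -⅗ + (⅕)*(-18) = -⅗ - 18/5 = -21/5 ≈ -4.2000)
J = 12 (J = 2*6 = 12)
E(g) = 12
a = 24 (a = 2 + (12 - 1)*2 = 2 + 11*2 = 2 + 22 = 24)
m(n) = 9/2 (m(n) = (-1*(-18))/4 = (¼)*18 = 9/2)
a/m(H) = 24/(9/2) = 24*(2/9) = 16/3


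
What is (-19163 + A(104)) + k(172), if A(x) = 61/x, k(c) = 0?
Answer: -1992891/104 ≈ -19162.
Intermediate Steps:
(-19163 + A(104)) + k(172) = (-19163 + 61/104) + 0 = -1992891/104 + 0 = -1992891/104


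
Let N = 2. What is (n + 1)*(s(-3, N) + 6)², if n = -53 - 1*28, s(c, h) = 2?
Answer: -5120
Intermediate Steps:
n = -81 (n = -53 - 28 = -81)
(n + 1)*(s(-3, N) + 6)² = (-81 + 1)*(2 + 6)² = -80*8² = -80*64 = -5120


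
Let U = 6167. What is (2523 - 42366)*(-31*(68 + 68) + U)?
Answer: -77733693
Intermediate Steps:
(2523 - 42366)*(-31*(68 + 68) + U) = (2523 - 42366)*(-31*(68 + 68) + 6167) = -39843*(-31*136 + 6167) = -39843*(-4216 + 6167) = -39843*1951 = -77733693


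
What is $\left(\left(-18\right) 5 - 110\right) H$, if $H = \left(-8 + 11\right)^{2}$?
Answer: $-1800$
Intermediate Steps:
$H = 9$ ($H = 3^{2} = 9$)
$\left(\left(-18\right) 5 - 110\right) H = \left(\left(-18\right) 5 - 110\right) 9 = \left(-90 - 110\right) 9 = \left(-200\right) 9 = -1800$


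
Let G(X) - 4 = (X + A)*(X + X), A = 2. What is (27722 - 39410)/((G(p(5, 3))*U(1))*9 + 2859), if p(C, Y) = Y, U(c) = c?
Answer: -3896/1055 ≈ -3.6929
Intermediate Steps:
G(X) = 4 + 2*X*(2 + X) (G(X) = 4 + (X + 2)*(X + X) = 4 + (2 + X)*(2*X) = 4 + 2*X*(2 + X))
(27722 - 39410)/((G(p(5, 3))*U(1))*9 + 2859) = (27722 - 39410)/(((4 + 2*3² + 4*3)*1)*9 + 2859) = -11688/(((4 + 2*9 + 12)*1)*9 + 2859) = -11688/(((4 + 18 + 12)*1)*9 + 2859) = -11688/((34*1)*9 + 2859) = -11688/(34*9 + 2859) = -11688/(306 + 2859) = -11688/3165 = -11688*1/3165 = -3896/1055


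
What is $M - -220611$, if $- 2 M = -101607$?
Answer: $\frac{542829}{2} \approx 2.7141 \cdot 10^{5}$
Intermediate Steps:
$M = \frac{101607}{2}$ ($M = \left(- \frac{1}{2}\right) \left(-101607\right) = \frac{101607}{2} \approx 50804.0$)
$M - -220611 = \frac{101607}{2} - -220611 = \frac{101607}{2} + 220611 = \frac{542829}{2}$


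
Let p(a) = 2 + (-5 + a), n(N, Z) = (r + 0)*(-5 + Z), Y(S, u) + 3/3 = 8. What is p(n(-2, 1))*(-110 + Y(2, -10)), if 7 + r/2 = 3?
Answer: -2987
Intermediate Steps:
r = -8 (r = -14 + 2*3 = -14 + 6 = -8)
Y(S, u) = 7 (Y(S, u) = -1 + 8 = 7)
n(N, Z) = 40 - 8*Z (n(N, Z) = (-8 + 0)*(-5 + Z) = -8*(-5 + Z) = 40 - 8*Z)
p(a) = -3 + a
p(n(-2, 1))*(-110 + Y(2, -10)) = (-3 + (40 - 8*1))*(-110 + 7) = (-3 + (40 - 8))*(-103) = (-3 + 32)*(-103) = 29*(-103) = -2987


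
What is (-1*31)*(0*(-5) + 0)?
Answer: 0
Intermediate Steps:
(-1*31)*(0*(-5) + 0) = -31*(0 + 0) = -31*0 = 0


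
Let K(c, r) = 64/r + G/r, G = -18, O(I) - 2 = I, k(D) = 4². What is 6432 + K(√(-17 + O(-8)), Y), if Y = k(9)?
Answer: 51479/8 ≈ 6434.9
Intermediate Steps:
k(D) = 16
Y = 16
O(I) = 2 + I
K(c, r) = 46/r (K(c, r) = 64/r - 18/r = 46/r)
6432 + K(√(-17 + O(-8)), Y) = 6432 + 46/16 = 6432 + 46*(1/16) = 6432 + 23/8 = 51479/8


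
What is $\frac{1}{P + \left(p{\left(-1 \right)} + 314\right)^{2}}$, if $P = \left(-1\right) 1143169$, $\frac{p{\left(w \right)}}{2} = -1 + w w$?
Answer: $- \frac{1}{1044573} \approx -9.5733 \cdot 10^{-7}$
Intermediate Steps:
$p{\left(w \right)} = -2 + 2 w^{2}$ ($p{\left(w \right)} = 2 \left(-1 + w w\right) = 2 \left(-1 + w^{2}\right) = -2 + 2 w^{2}$)
$P = -1143169$
$\frac{1}{P + \left(p{\left(-1 \right)} + 314\right)^{2}} = \frac{1}{-1143169 + \left(\left(-2 + 2 \left(-1\right)^{2}\right) + 314\right)^{2}} = \frac{1}{-1143169 + \left(\left(-2 + 2 \cdot 1\right) + 314\right)^{2}} = \frac{1}{-1143169 + \left(\left(-2 + 2\right) + 314\right)^{2}} = \frac{1}{-1143169 + \left(0 + 314\right)^{2}} = \frac{1}{-1143169 + 314^{2}} = \frac{1}{-1143169 + 98596} = \frac{1}{-1044573} = - \frac{1}{1044573}$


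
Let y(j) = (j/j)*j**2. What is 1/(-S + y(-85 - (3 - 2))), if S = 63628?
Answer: -1/56232 ≈ -1.7783e-5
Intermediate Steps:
y(j) = j**2 (y(j) = 1*j**2 = j**2)
1/(-S + y(-85 - (3 - 2))) = 1/(-1*63628 + (-85 - (3 - 2))**2) = 1/(-63628 + (-85 - 1*1)**2) = 1/(-63628 + (-85 - 1)**2) = 1/(-63628 + (-86)**2) = 1/(-63628 + 7396) = 1/(-56232) = -1/56232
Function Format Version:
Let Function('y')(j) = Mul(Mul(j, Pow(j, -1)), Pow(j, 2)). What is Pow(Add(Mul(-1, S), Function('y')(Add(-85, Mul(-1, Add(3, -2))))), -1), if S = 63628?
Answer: Rational(-1, 56232) ≈ -1.7783e-5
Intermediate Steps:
Function('y')(j) = Pow(j, 2) (Function('y')(j) = Mul(1, Pow(j, 2)) = Pow(j, 2))
Pow(Add(Mul(-1, S), Function('y')(Add(-85, Mul(-1, Add(3, -2))))), -1) = Pow(Add(Mul(-1, 63628), Pow(Add(-85, Mul(-1, Add(3, -2))), 2)), -1) = Pow(Add(-63628, Pow(Add(-85, Mul(-1, 1)), 2)), -1) = Pow(Add(-63628, Pow(Add(-85, -1), 2)), -1) = Pow(Add(-63628, Pow(-86, 2)), -1) = Pow(Add(-63628, 7396), -1) = Pow(-56232, -1) = Rational(-1, 56232)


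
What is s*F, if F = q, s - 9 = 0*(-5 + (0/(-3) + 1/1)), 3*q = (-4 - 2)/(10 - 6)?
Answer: -9/2 ≈ -4.5000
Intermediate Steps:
q = -½ (q = ((-4 - 2)/(10 - 6))/3 = (-6/4)/3 = (-6*¼)/3 = (⅓)*(-3/2) = -½ ≈ -0.50000)
s = 9 (s = 9 + 0*(-5 + (0/(-3) + 1/1)) = 9 + 0*(-5 + (0*(-⅓) + 1*1)) = 9 + 0*(-5 + (0 + 1)) = 9 + 0*(-5 + 1) = 9 + 0*(-4) = 9 + 0 = 9)
F = -½ ≈ -0.50000
s*F = 9*(-½) = -9/2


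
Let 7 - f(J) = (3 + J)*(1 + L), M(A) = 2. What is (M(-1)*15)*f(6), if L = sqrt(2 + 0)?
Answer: -60 - 270*sqrt(2) ≈ -441.84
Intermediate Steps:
L = sqrt(2) ≈ 1.4142
f(J) = 7 - (1 + sqrt(2))*(3 + J) (f(J) = 7 - (3 + J)*(1 + sqrt(2)) = 7 - (1 + sqrt(2))*(3 + J))
(M(-1)*15)*f(6) = (2*15)*(4 - 1*6 - 3*sqrt(2) - 1*6*sqrt(2)) = 30*(4 - 6 - 3*sqrt(2) - 6*sqrt(2)) = 30*(-2 - 9*sqrt(2)) = -60 - 270*sqrt(2)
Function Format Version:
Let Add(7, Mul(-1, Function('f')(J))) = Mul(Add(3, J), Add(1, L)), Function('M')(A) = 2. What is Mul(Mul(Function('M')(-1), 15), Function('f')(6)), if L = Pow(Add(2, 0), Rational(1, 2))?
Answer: Add(-60, Mul(-270, Pow(2, Rational(1, 2)))) ≈ -441.84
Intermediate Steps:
L = Pow(2, Rational(1, 2)) ≈ 1.4142
Function('f')(J) = Add(7, Mul(-1, Add(1, Pow(2, Rational(1, 2))), Add(3, J))) (Function('f')(J) = Add(7, Mul(-1, Mul(Add(3, J), Add(1, Pow(2, Rational(1, 2)))))) = Add(7, Mul(-1, Mul(Add(1, Pow(2, Rational(1, 2))), Add(3, J)))) = Add(7, Mul(-1, Add(1, Pow(2, Rational(1, 2))), Add(3, J))))
Mul(Mul(Function('M')(-1), 15), Function('f')(6)) = Mul(Mul(2, 15), Add(4, Mul(-1, 6), Mul(-3, Pow(2, Rational(1, 2))), Mul(-1, 6, Pow(2, Rational(1, 2))))) = Mul(30, Add(4, -6, Mul(-3, Pow(2, Rational(1, 2))), Mul(-6, Pow(2, Rational(1, 2))))) = Mul(30, Add(-2, Mul(-9, Pow(2, Rational(1, 2))))) = Add(-60, Mul(-270, Pow(2, Rational(1, 2))))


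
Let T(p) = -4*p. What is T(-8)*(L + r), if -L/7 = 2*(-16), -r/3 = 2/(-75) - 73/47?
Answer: 8600608/1175 ≈ 7319.7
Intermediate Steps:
r = 5569/1175 (r = -3*(2/(-75) - 73/47) = -3*(2*(-1/75) - 73*1/47) = -3*(-2/75 - 73/47) = -3*(-5569/3525) = 5569/1175 ≈ 4.7396)
L = 224 (L = -14*(-16) = -7*(-32) = 224)
T(-8)*(L + r) = (-4*(-8))*(224 + 5569/1175) = 32*(268769/1175) = 8600608/1175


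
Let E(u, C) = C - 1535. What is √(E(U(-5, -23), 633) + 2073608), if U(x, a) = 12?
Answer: √2072706 ≈ 1439.7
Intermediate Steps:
E(u, C) = -1535 + C
√(E(U(-5, -23), 633) + 2073608) = √((-1535 + 633) + 2073608) = √(-902 + 2073608) = √2072706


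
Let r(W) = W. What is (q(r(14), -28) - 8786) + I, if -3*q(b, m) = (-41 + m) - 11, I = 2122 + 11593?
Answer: 14867/3 ≈ 4955.7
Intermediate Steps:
I = 13715
q(b, m) = 52/3 - m/3 (q(b, m) = -((-41 + m) - 11)/3 = -(-52 + m)/3 = 52/3 - m/3)
(q(r(14), -28) - 8786) + I = ((52/3 - 1/3*(-28)) - 8786) + 13715 = ((52/3 + 28/3) - 8786) + 13715 = (80/3 - 8786) + 13715 = -26278/3 + 13715 = 14867/3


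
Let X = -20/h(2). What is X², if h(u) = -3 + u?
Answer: 400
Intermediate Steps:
X = 20 (X = -20/(-3 + 2) = -20/(-1) = -20*(-1) = 20)
X² = 20² = 400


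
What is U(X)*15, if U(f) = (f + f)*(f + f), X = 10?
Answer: 6000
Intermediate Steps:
U(f) = 4*f**2 (U(f) = (2*f)*(2*f) = 4*f**2)
U(X)*15 = (4*10**2)*15 = (4*100)*15 = 400*15 = 6000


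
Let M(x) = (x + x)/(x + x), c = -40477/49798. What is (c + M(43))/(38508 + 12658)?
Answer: 9321/2547964468 ≈ 3.6582e-6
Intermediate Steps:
c = -40477/49798 (c = -40477*1/49798 = -40477/49798 ≈ -0.81282)
M(x) = 1 (M(x) = (2*x)/((2*x)) = (2*x)*(1/(2*x)) = 1)
(c + M(43))/(38508 + 12658) = (-40477/49798 + 1)/(38508 + 12658) = (9321/49798)/51166 = (9321/49798)*(1/51166) = 9321/2547964468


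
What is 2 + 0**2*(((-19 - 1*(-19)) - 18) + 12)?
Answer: 2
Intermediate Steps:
2 + 0**2*(((-19 - 1*(-19)) - 18) + 12) = 2 + 0*(((-19 + 19) - 18) + 12) = 2 + 0*((0 - 18) + 12) = 2 + 0*(-18 + 12) = 2 + 0*(-6) = 2 + 0 = 2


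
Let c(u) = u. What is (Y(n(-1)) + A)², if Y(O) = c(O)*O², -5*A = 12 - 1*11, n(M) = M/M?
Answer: 16/25 ≈ 0.64000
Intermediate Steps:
n(M) = 1
A = -⅕ (A = -(12 - 1*11)/5 = -(12 - 11)/5 = -⅕*1 = -⅕ ≈ -0.20000)
Y(O) = O³ (Y(O) = O*O² = O³)
(Y(n(-1)) + A)² = (1³ - ⅕)² = (1 - ⅕)² = (⅘)² = 16/25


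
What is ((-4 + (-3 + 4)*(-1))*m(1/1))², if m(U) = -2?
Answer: 100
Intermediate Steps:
((-4 + (-3 + 4)*(-1))*m(1/1))² = ((-4 + (-3 + 4)*(-1))*(-2))² = ((-4 + 1*(-1))*(-2))² = ((-4 - 1)*(-2))² = (-5*(-2))² = 10² = 100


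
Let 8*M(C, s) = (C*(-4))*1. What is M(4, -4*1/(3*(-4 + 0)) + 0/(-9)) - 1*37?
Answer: -39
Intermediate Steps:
M(C, s) = -C/2 (M(C, s) = ((C*(-4))*1)/8 = (-4*C*1)/8 = (-4*C)/8 = -C/2)
M(4, -4*1/(3*(-4 + 0)) + 0/(-9)) - 1*37 = -½*4 - 1*37 = -2 - 37 = -39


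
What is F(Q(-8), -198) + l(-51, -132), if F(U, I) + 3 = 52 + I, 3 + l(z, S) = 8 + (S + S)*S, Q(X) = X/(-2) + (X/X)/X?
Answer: 34704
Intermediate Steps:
Q(X) = 1/X - X/2 (Q(X) = X*(-1/2) + 1/X = -X/2 + 1/X = 1/X - X/2)
l(z, S) = 5 + 2*S**2 (l(z, S) = -3 + (8 + (S + S)*S) = -3 + (8 + (2*S)*S) = -3 + (8 + 2*S**2) = 5 + 2*S**2)
F(U, I) = 49 + I (F(U, I) = -3 + (52 + I) = 49 + I)
F(Q(-8), -198) + l(-51, -132) = (49 - 198) + (5 + 2*(-132)**2) = -149 + (5 + 2*17424) = -149 + (5 + 34848) = -149 + 34853 = 34704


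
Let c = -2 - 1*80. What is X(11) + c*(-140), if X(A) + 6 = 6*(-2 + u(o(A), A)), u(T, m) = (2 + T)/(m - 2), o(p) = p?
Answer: 34412/3 ≈ 11471.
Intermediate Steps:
u(T, m) = (2 + T)/(-2 + m)
X(A) = -18 + 6*(2 + A)/(-2 + A) (X(A) = -6 + 6*(-2 + (2 + A)/(-2 + A)) = -6 + (-12 + 6*(2 + A)/(-2 + A)) = -18 + 6*(2 + A)/(-2 + A))
c = -82 (c = -2 - 80 = -82)
X(11) + c*(-140) = 12*(4 - 1*11)/(-2 + 11) - 82*(-140) = 12*(4 - 11)/9 + 11480 = 12*(⅑)*(-7) + 11480 = -28/3 + 11480 = 34412/3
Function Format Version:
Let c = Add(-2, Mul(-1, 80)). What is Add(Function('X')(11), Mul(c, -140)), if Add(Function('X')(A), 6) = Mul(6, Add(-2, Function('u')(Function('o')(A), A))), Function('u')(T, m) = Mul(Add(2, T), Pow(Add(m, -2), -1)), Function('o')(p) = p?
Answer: Rational(34412, 3) ≈ 11471.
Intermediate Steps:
Function('u')(T, m) = Mul(Pow(Add(-2, m), -1), Add(2, T)) (Function('u')(T, m) = Mul(Add(2, T), Pow(Add(-2, m), -1)) = Mul(Pow(Add(-2, m), -1), Add(2, T)))
Function('X')(A) = Add(-18, Mul(6, Pow(Add(-2, A), -1), Add(2, A))) (Function('X')(A) = Add(-6, Mul(6, Add(-2, Mul(Pow(Add(-2, A), -1), Add(2, A))))) = Add(-6, Add(-12, Mul(6, Pow(Add(-2, A), -1), Add(2, A)))) = Add(-18, Mul(6, Pow(Add(-2, A), -1), Add(2, A))))
c = -82 (c = Add(-2, -80) = -82)
Add(Function('X')(11), Mul(c, -140)) = Add(Mul(12, Pow(Add(-2, 11), -1), Add(4, Mul(-1, 11))), Mul(-82, -140)) = Add(Mul(12, Pow(9, -1), Add(4, -11)), 11480) = Add(Mul(12, Rational(1, 9), -7), 11480) = Add(Rational(-28, 3), 11480) = Rational(34412, 3)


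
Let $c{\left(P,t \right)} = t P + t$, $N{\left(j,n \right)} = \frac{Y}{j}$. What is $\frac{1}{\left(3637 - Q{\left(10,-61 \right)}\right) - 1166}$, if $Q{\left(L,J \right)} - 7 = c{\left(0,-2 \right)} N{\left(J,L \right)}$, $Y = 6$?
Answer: $\frac{61}{150292} \approx 0.00040588$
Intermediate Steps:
$N{\left(j,n \right)} = \frac{6}{j}$
$c{\left(P,t \right)} = t + P t$ ($c{\left(P,t \right)} = P t + t = t + P t$)
$Q{\left(L,J \right)} = 7 - \frac{12}{J}$ ($Q{\left(L,J \right)} = 7 + - 2 \left(1 + 0\right) \frac{6}{J} = 7 + \left(-2\right) 1 \frac{6}{J} = 7 - 2 \frac{6}{J} = 7 - \frac{12}{J}$)
$\frac{1}{\left(3637 - Q{\left(10,-61 \right)}\right) - 1166} = \frac{1}{\left(3637 - \left(7 - \frac{12}{-61}\right)\right) - 1166} = \frac{1}{\left(3637 - \left(7 - - \frac{12}{61}\right)\right) - 1166} = \frac{1}{\left(3637 - \left(7 + \frac{12}{61}\right)\right) - 1166} = \frac{1}{\left(3637 - \frac{439}{61}\right) - 1166} = \frac{1}{\frac{221418}{61} - 1166} = \frac{1}{\frac{150292}{61}} = \frac{61}{150292}$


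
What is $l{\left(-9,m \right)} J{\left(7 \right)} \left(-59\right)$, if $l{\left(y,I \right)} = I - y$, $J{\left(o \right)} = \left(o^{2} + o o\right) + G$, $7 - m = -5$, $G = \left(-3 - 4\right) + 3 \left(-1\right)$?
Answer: $-109032$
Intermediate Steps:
$G = -10$ ($G = -7 - 3 = -10$)
$m = 12$ ($m = 7 - -5 = 7 + 5 = 12$)
$J{\left(o \right)} = -10 + 2 o^{2}$ ($J{\left(o \right)} = \left(o^{2} + o o\right) - 10 = \left(o^{2} + o^{2}\right) - 10 = 2 o^{2} - 10 = -10 + 2 o^{2}$)
$l{\left(-9,m \right)} J{\left(7 \right)} \left(-59\right) = \left(12 - -9\right) \left(-10 + 2 \cdot 7^{2}\right) \left(-59\right) = \left(12 + 9\right) \left(-10 + 2 \cdot 49\right) \left(-59\right) = 21 \left(-10 + 98\right) \left(-59\right) = 21 \cdot 88 \left(-59\right) = 1848 \left(-59\right) = -109032$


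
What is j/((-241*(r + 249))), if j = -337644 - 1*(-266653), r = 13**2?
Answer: 70991/100738 ≈ 0.70471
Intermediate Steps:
r = 169
j = -70991 (j = -337644 + 266653 = -70991)
j/((-241*(r + 249))) = -70991*(-1/(241*(169 + 249))) = -70991/((-241*418)) = -70991/(-100738) = -70991*(-1/100738) = 70991/100738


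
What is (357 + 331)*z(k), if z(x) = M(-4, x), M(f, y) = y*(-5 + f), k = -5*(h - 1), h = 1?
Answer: 0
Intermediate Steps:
k = 0 (k = -5*(1 - 1) = -5*0 = 0)
z(x) = -9*x (z(x) = x*(-5 - 4) = x*(-9) = -9*x)
(357 + 331)*z(k) = (357 + 331)*(-9*0) = 688*0 = 0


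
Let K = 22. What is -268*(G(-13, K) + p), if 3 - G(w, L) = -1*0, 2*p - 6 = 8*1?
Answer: -2680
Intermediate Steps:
p = 7 (p = 3 + (8*1)/2 = 3 + (½)*8 = 3 + 4 = 7)
G(w, L) = 3 (G(w, L) = 3 - (-1)*0 = 3 - 1*0 = 3 + 0 = 3)
-268*(G(-13, K) + p) = -268*(3 + 7) = -268*10 = -2680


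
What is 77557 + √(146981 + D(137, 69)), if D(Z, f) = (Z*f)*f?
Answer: 77557 + √799238 ≈ 78451.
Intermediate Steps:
D(Z, f) = Z*f²
77557 + √(146981 + D(137, 69)) = 77557 + √(146981 + 137*69²) = 77557 + √(146981 + 137*4761) = 77557 + √(146981 + 652257) = 77557 + √799238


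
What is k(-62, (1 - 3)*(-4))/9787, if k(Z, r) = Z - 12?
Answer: -74/9787 ≈ -0.0075611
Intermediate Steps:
k(Z, r) = -12 + Z
k(-62, (1 - 3)*(-4))/9787 = (-12 - 62)/9787 = -74*1/9787 = -74/9787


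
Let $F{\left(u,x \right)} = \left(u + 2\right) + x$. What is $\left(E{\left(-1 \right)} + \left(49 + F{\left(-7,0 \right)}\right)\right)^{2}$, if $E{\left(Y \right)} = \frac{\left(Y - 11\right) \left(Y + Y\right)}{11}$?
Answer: $\frac{258064}{121} \approx 2132.8$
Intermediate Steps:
$F{\left(u,x \right)} = 2 + u + x$ ($F{\left(u,x \right)} = \left(2 + u\right) + x = 2 + u + x$)
$E{\left(Y \right)} = \frac{2 Y \left(-11 + Y\right)}{11}$ ($E{\left(Y \right)} = \left(-11 + Y\right) 2 Y \frac{1}{11} = 2 Y \left(-11 + Y\right) \frac{1}{11} = \frac{2 Y \left(-11 + Y\right)}{11}$)
$\left(E{\left(-1 \right)} + \left(49 + F{\left(-7,0 \right)}\right)\right)^{2} = \left(\frac{2}{11} \left(-1\right) \left(-11 - 1\right) + \left(49 + \left(2 - 7 + 0\right)\right)\right)^{2} = \left(\frac{2}{11} \left(-1\right) \left(-12\right) + \left(49 - 5\right)\right)^{2} = \left(\frac{24}{11} + 44\right)^{2} = \left(\frac{508}{11}\right)^{2} = \frac{258064}{121}$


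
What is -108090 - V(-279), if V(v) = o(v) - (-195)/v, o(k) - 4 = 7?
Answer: -10053328/93 ≈ -1.0810e+5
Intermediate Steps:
o(k) = 11 (o(k) = 4 + 7 = 11)
V(v) = 11 + 195/v (V(v) = 11 - (-195)/v = 11 + 195/v)
-108090 - V(-279) = -108090 - (11 + 195/(-279)) = -108090 - (11 + 195*(-1/279)) = -108090 - (11 - 65/93) = -108090 - 1*958/93 = -108090 - 958/93 = -10053328/93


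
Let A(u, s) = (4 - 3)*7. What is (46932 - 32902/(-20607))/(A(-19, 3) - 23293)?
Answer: -483580313/239927301 ≈ -2.0155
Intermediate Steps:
A(u, s) = 7 (A(u, s) = 1*7 = 7)
(46932 - 32902/(-20607))/(A(-19, 3) - 23293) = (46932 - 32902/(-20607))/(7 - 23293) = (46932 - 32902*(-1/20607))/(-23286) = (46932 + 32902/20607)*(-1/23286) = (967160626/20607)*(-1/23286) = -483580313/239927301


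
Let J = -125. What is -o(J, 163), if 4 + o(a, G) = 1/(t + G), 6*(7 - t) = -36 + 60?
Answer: 663/166 ≈ 3.9940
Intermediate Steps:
t = 3 (t = 7 - (-36 + 60)/6 = 7 - ⅙*24 = 7 - 4 = 3)
o(a, G) = -4 + 1/(3 + G)
-o(J, 163) = -(-11 - 4*163)/(3 + 163) = -(-11 - 652)/166 = -(-663)/166 = -1*(-663/166) = 663/166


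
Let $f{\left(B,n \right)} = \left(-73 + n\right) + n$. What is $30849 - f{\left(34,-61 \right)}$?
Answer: $31044$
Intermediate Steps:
$f{\left(B,n \right)} = -73 + 2 n$
$30849 - f{\left(34,-61 \right)} = 30849 - \left(-73 + 2 \left(-61\right)\right) = 30849 - \left(-73 - 122\right) = 30849 - -195 = 30849 + 195 = 31044$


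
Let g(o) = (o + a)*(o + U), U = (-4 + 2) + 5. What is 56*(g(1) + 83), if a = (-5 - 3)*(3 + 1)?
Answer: -2296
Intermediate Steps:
a = -32 (a = -8*4 = -32)
U = 3 (U = -2 + 5 = 3)
g(o) = (-32 + o)*(3 + o) (g(o) = (o - 32)*(o + 3) = (-32 + o)*(3 + o))
56*(g(1) + 83) = 56*((-96 + 1² - 29*1) + 83) = 56*((-96 + 1 - 29) + 83) = 56*(-124 + 83) = 56*(-41) = -2296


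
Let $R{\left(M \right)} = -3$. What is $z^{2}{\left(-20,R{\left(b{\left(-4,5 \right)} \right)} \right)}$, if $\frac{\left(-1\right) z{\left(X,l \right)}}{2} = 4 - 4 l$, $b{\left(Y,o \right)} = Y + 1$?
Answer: $1024$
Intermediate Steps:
$b{\left(Y,o \right)} = 1 + Y$
$z{\left(X,l \right)} = -8 + 8 l$ ($z{\left(X,l \right)} = - 2 \left(4 - 4 l\right) = -8 + 8 l$)
$z^{2}{\left(-20,R{\left(b{\left(-4,5 \right)} \right)} \right)} = \left(-8 + 8 \left(-3\right)\right)^{2} = \left(-8 - 24\right)^{2} = \left(-32\right)^{2} = 1024$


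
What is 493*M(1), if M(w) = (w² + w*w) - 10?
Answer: -3944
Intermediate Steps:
M(w) = -10 + 2*w² (M(w) = (w² + w²) - 10 = 2*w² - 10 = -10 + 2*w²)
493*M(1) = 493*(-10 + 2*1²) = 493*(-10 + 2*1) = 493*(-10 + 2) = 493*(-8) = -3944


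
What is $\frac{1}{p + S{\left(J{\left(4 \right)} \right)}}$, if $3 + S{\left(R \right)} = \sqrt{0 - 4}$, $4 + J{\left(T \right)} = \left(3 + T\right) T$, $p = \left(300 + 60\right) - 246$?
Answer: $\frac{111}{12325} - \frac{2 i}{12325} \approx 0.0090061 - 0.00016227 i$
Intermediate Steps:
$p = 114$ ($p = 360 - 246 = 114$)
$J{\left(T \right)} = -4 + T \left(3 + T\right)$ ($J{\left(T \right)} = -4 + \left(3 + T\right) T = -4 + T \left(3 + T\right)$)
$S{\left(R \right)} = -3 + 2 i$ ($S{\left(R \right)} = -3 + \sqrt{0 - 4} = -3 + \sqrt{-4} = -3 + 2 i$)
$\frac{1}{p + S{\left(J{\left(4 \right)} \right)}} = \frac{1}{114 - \left(3 - 2 i\right)} = \frac{1}{111 + 2 i} = \frac{111 - 2 i}{12325}$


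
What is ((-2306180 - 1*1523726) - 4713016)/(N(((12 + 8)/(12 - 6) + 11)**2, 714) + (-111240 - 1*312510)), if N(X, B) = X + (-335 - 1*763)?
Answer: 76886298/3821783 ≈ 20.118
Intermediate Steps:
N(X, B) = -1098 + X (N(X, B) = X + (-335 - 763) = X - 1098 = -1098 + X)
((-2306180 - 1*1523726) - 4713016)/(N(((12 + 8)/(12 - 6) + 11)**2, 714) + (-111240 - 1*312510)) = ((-2306180 - 1*1523726) - 4713016)/((-1098 + ((12 + 8)/(12 - 6) + 11)**2) + (-111240 - 1*312510)) = ((-2306180 - 1523726) - 4713016)/((-1098 + (20/6 + 11)**2) + (-111240 - 312510)) = (-3829906 - 4713016)/((-1098 + (20*(1/6) + 11)**2) - 423750) = -8542922/((-1098 + (10/3 + 11)**2) - 423750) = -8542922/((-1098 + (43/3)**2) - 423750) = -8542922/((-1098 + 1849/9) - 423750) = -8542922/(-8033/9 - 423750) = -8542922/(-3821783/9) = -8542922*(-9/3821783) = 76886298/3821783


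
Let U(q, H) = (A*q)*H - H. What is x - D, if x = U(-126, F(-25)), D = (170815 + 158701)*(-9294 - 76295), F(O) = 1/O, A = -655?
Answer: 705073540571/25 ≈ 2.8203e+10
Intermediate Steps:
U(q, H) = -H - 655*H*q (U(q, H) = (-655*q)*H - H = -655*H*q - H = -H - 655*H*q)
D = -28202944924 (D = 329516*(-85589) = -28202944924)
x = -82529/25 (x = -1*(1 + 655*(-126))/(-25) = -1*(-1/25)*(1 - 82530) = -1*(-1/25)*(-82529) = -82529/25 ≈ -3301.2)
x - D = -82529/25 - 1*(-28202944924) = -82529/25 + 28202944924 = 705073540571/25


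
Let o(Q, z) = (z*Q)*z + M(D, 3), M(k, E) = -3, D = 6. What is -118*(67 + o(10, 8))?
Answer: -83072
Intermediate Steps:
o(Q, z) = -3 + Q*z² (o(Q, z) = (z*Q)*z - 3 = (Q*z)*z - 3 = Q*z² - 3 = -3 + Q*z²)
-118*(67 + o(10, 8)) = -118*(67 + (-3 + 10*8²)) = -118*(67 + (-3 + 10*64)) = -118*(67 + (-3 + 640)) = -118*(67 + 637) = -118*704 = -83072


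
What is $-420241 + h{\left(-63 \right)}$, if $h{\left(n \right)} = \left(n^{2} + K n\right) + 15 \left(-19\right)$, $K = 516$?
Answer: $-449065$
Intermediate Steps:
$h{\left(n \right)} = -285 + n^{2} + 516 n$ ($h{\left(n \right)} = \left(n^{2} + 516 n\right) + 15 \left(-19\right) = \left(n^{2} + 516 n\right) - 285 = -285 + n^{2} + 516 n$)
$-420241 + h{\left(-63 \right)} = -420241 + \left(-285 + \left(-63\right)^{2} + 516 \left(-63\right)\right) = -420241 - 28824 = -449065$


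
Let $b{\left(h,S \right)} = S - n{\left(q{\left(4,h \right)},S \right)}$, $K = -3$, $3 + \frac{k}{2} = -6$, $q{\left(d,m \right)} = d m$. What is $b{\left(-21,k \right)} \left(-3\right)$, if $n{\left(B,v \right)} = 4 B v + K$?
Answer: $18189$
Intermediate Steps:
$k = -18$ ($k = -6 + 2 \left(-6\right) = -6 - 12 = -18$)
$n{\left(B,v \right)} = -3 + 4 B v$ ($n{\left(B,v \right)} = 4 B v - 3 = -3 + 4 B v$)
$b{\left(h,S \right)} = 3 + S - 16 S h$ ($b{\left(h,S \right)} = S - \left(-3 + 4 \cdot 4 h S\right) = S - \left(-3 + 16 S h\right) = 3 + S - 16 S h$)
$b{\left(-21,k \right)} \left(-3\right) = \left(3 - 18 - \left(-288\right) \left(-21\right)\right) \left(-3\right) = \left(3 - 18 - 6048\right) \left(-3\right) = \left(-6063\right) \left(-3\right) = 18189$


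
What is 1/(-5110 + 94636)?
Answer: 1/89526 ≈ 1.1170e-5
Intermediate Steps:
1/(-5110 + 94636) = 1/89526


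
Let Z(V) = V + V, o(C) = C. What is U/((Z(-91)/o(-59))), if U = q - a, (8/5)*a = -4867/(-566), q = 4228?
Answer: 86775607/63392 ≈ 1368.9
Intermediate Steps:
a = 24335/4528 (a = 5*(-4867/(-566))/8 = 5*(-4867*(-1/566))/8 = (5/8)*(4867/566) = 24335/4528 ≈ 5.3743)
Z(V) = 2*V
U = 19120049/4528 (U = 4228 - 1*24335/4528 = 4228 - 24335/4528 = 19120049/4528 ≈ 4222.6)
U/((Z(-91)/o(-59))) = 19120049/(4528*(((2*(-91))/(-59)))) = 19120049/(4528*((-182*(-1/59)))) = 19120049/(4528*(182/59)) = (19120049/4528)*(59/182) = 86775607/63392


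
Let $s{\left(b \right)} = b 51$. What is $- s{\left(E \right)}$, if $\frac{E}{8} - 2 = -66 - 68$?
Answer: $53856$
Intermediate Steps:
$E = -1056$ ($E = 16 + 8 \left(-66 - 68\right) = 16 + 8 \left(-134\right) = 16 - 1072 = -1056$)
$s{\left(b \right)} = 51 b$
$- s{\left(E \right)} = - 51 \left(-1056\right) = \left(-1\right) \left(-53856\right) = 53856$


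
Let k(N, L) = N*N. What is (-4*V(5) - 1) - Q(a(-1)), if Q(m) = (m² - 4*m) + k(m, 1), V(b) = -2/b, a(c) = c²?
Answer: 13/5 ≈ 2.6000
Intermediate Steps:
k(N, L) = N²
Q(m) = -4*m + 2*m² (Q(m) = (m² - 4*m) + m² = -4*m + 2*m²)
(-4*V(5) - 1) - Q(a(-1)) = (-(-8)/5 - 1) - 2*(-1)²*(-2 + (-1)²) = (-(-8)/5 - 1) - 2*(-2 + 1) = (-4*(-⅖) - 1) - 2*(-1) = (8/5 - 1) - 1*(-2) = ⅗ + 2 = 13/5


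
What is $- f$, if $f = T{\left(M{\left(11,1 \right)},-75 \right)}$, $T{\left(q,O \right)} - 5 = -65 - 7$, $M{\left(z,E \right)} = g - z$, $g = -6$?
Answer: $67$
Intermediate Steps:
$M{\left(z,E \right)} = -6 - z$
$T{\left(q,O \right)} = -67$ ($T{\left(q,O \right)} = 5 - 72 = -67$)
$f = -67$
$- f = \left(-1\right) \left(-67\right) = 67$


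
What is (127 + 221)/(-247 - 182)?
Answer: -116/143 ≈ -0.81119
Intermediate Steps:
(127 + 221)/(-247 - 182) = 348/(-429) = 348*(-1/429) = -116/143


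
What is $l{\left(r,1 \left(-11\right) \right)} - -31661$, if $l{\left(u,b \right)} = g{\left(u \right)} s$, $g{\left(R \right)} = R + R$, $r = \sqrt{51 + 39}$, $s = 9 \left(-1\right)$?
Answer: $31661 - 54 \sqrt{10} \approx 31490.0$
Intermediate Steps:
$s = -9$
$r = 3 \sqrt{10}$ ($r = \sqrt{90} = 3 \sqrt{10} \approx 9.4868$)
$g{\left(R \right)} = 2 R$
$l{\left(u,b \right)} = - 18 u$ ($l{\left(u,b \right)} = 2 u \left(-9\right) = - 18 u$)
$l{\left(r,1 \left(-11\right) \right)} - -31661 = - 18 \cdot 3 \sqrt{10} - -31661 = - 54 \sqrt{10} + 31661 = 31661 - 54 \sqrt{10}$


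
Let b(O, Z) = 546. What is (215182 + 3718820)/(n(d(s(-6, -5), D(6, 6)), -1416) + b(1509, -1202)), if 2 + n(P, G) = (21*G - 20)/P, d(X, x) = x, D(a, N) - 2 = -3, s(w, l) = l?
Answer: 655667/5050 ≈ 129.83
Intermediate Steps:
D(a, N) = -1 (D(a, N) = 2 - 3 = -1)
n(P, G) = -2 + (-20 + 21*G)/P (n(P, G) = -2 + (21*G - 20)/P = -2 + (-20 + 21*G)/P)
(215182 + 3718820)/(n(d(s(-6, -5), D(6, 6)), -1416) + b(1509, -1202)) = (215182 + 3718820)/((-20 - 2*(-1) + 21*(-1416))/(-1) + 546) = 3934002/(-(-20 + 2 - 29736) + 546) = 3934002/(-1*(-29754) + 546) = 3934002/(29754 + 546) = 3934002/30300 = 3934002*(1/30300) = 655667/5050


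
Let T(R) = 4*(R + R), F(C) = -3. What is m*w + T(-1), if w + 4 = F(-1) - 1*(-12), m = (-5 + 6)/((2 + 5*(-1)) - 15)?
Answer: -149/18 ≈ -8.2778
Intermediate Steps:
m = -1/18 (m = 1/((2 - 5) - 15) = 1/(-3 - 15) = 1/(-18) = 1*(-1/18) = -1/18 ≈ -0.055556)
T(R) = 8*R (T(R) = 4*(2*R) = 8*R)
w = 5 (w = -4 + (-3 - 1*(-12)) = -4 + (-3 + 12) = -4 + 9 = 5)
m*w + T(-1) = -1/18*5 + 8*(-1) = -5/18 - 8 = -149/18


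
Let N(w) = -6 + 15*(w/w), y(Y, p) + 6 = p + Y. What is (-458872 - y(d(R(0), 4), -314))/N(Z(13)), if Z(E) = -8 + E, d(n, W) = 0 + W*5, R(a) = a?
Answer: -458572/9 ≈ -50952.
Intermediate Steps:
d(n, W) = 5*W (d(n, W) = 0 + 5*W = 5*W)
y(Y, p) = -6 + Y + p (y(Y, p) = -6 + (p + Y) = -6 + (Y + p) = -6 + Y + p)
N(w) = 9 (N(w) = -6 + 15*1 = -6 + 15 = 9)
(-458872 - y(d(R(0), 4), -314))/N(Z(13)) = (-458872 - (-6 + 5*4 - 314))/9 = (-458872 - (-6 + 20 - 314))*(1/9) = (-458872 - 1*(-300))*(1/9) = (-458872 + 300)*(1/9) = -458572*1/9 = -458572/9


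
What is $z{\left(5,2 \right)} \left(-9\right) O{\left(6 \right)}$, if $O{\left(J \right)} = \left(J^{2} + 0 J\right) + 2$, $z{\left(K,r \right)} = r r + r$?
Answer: $-2052$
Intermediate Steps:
$z{\left(K,r \right)} = r + r^{2}$ ($z{\left(K,r \right)} = r^{2} + r = r + r^{2}$)
$O{\left(J \right)} = 2 + J^{2}$ ($O{\left(J \right)} = \left(J^{2} + 0\right) + 2 = J^{2} + 2 = 2 + J^{2}$)
$z{\left(5,2 \right)} \left(-9\right) O{\left(6 \right)} = 2 \left(1 + 2\right) \left(-9\right) \left(2 + 6^{2}\right) = 2 \cdot 3 \left(-9\right) \left(2 + 36\right) = 6 \left(-9\right) 38 = \left(-54\right) 38 = -2052$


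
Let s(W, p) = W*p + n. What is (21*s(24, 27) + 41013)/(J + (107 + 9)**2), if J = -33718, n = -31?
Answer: -8995/3377 ≈ -2.6636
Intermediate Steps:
s(W, p) = -31 + W*p (s(W, p) = W*p - 31 = -31 + W*p)
(21*s(24, 27) + 41013)/(J + (107 + 9)**2) = (21*(-31 + 24*27) + 41013)/(-33718 + (107 + 9)**2) = (21*(-31 + 648) + 41013)/(-33718 + 116**2) = (21*617 + 41013)/(-33718 + 13456) = (12957 + 41013)/(-20262) = 53970*(-1/20262) = -8995/3377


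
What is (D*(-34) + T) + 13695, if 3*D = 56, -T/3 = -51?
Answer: 39640/3 ≈ 13213.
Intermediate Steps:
T = 153 (T = -3*(-51) = 153)
D = 56/3 (D = (⅓)*56 = 56/3 ≈ 18.667)
(D*(-34) + T) + 13695 = ((56/3)*(-34) + 153) + 13695 = (-1904/3 + 153) + 13695 = -1445/3 + 13695 = 39640/3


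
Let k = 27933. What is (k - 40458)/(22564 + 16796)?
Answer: -835/2624 ≈ -0.31822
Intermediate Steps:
(k - 40458)/(22564 + 16796) = (27933 - 40458)/(22564 + 16796) = -12525/39360 = -12525*1/39360 = -835/2624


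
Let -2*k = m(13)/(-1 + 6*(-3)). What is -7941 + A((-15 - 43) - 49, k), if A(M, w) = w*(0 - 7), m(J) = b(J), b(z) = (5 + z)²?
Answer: -152013/19 ≈ -8000.7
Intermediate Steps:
m(J) = (5 + J)²
k = 162/19 (k = -(5 + 13)²/(2*(-1 + 6*(-3))) = -18²/(2*(-1 - 18)) = -162/(-19) = -162*(-1)/19 = -½*(-324/19) = 162/19 ≈ 8.5263)
A(M, w) = -7*w (A(M, w) = w*(-7) = -7*w)
-7941 + A((-15 - 43) - 49, k) = -7941 - 7*162/19 = -7941 - 1134/19 = -152013/19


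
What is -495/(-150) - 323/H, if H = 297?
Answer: 6571/2970 ≈ 2.2125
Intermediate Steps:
-495/(-150) - 323/H = -495/(-150) - 323/297 = -495*(-1/150) - 323*1/297 = 33/10 - 323/297 = 6571/2970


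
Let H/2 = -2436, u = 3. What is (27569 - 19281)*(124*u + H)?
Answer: -37296000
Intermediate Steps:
H = -4872 (H = 2*(-2436) = -4872)
(27569 - 19281)*(124*u + H) = (27569 - 19281)*(124*3 - 4872) = 8288*(372 - 4872) = 8288*(-4500) = -37296000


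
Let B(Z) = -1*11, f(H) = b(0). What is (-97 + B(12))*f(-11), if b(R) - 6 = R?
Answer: -648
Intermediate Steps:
b(R) = 6 + R
f(H) = 6 (f(H) = 6 + 0 = 6)
B(Z) = -11
(-97 + B(12))*f(-11) = (-97 - 11)*6 = -108*6 = -648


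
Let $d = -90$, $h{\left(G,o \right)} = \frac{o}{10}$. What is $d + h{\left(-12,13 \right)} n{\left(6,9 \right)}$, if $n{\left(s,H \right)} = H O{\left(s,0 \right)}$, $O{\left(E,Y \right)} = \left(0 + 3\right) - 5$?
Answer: $- \frac{567}{5} \approx -113.4$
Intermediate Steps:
$O{\left(E,Y \right)} = -2$ ($O{\left(E,Y \right)} = 3 - 5 = -2$)
$h{\left(G,o \right)} = \frac{o}{10}$ ($h{\left(G,o \right)} = o \frac{1}{10} = \frac{o}{10}$)
$n{\left(s,H \right)} = - 2 H$ ($n{\left(s,H \right)} = H \left(-2\right) = - 2 H$)
$d + h{\left(-12,13 \right)} n{\left(6,9 \right)} = -90 + \frac{1}{10} \cdot 13 \left(\left(-2\right) 9\right) = -90 + \frac{13}{10} \left(-18\right) = -90 - \frac{117}{5} = - \frac{567}{5}$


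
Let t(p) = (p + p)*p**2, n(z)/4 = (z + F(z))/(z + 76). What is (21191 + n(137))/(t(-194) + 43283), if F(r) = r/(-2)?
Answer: -4513957/3101170305 ≈ -0.0014556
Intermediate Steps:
F(r) = -r/2 (F(r) = r*(-1/2) = -r/2)
n(z) = 2*z/(76 + z) (n(z) = 4*((z - z/2)/(z + 76)) = 4*((z/2)/(76 + z)) = 4*(z/(2*(76 + z))) = 2*z/(76 + z))
t(p) = 2*p**3 (t(p) = (2*p)*p**2 = 2*p**3)
(21191 + n(137))/(t(-194) + 43283) = (21191 + 2*137/(76 + 137))/(2*(-194)**3 + 43283) = (21191 + 2*137/213)/(2*(-7301384) + 43283) = (21191 + 2*137*(1/213))/(-14602768 + 43283) = (21191 + 274/213)/(-14559485) = (4513957/213)*(-1/14559485) = -4513957/3101170305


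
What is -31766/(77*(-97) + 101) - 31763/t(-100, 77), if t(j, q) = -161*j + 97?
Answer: 15582451/6629972 ≈ 2.3503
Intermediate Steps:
t(j, q) = 97 - 161*j
-31766/(77*(-97) + 101) - 31763/t(-100, 77) = -31766/(77*(-97) + 101) - 31763/(97 - 161*(-100)) = -31766/(-7469 + 101) - 31763/(97 + 16100) = -31766/(-7368) - 31763/16197 = -31766*(-1/7368) - 31763*1/16197 = 15883/3684 - 31763/16197 = 15582451/6629972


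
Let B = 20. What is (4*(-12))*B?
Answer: -960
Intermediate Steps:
(4*(-12))*B = (4*(-12))*20 = -48*20 = -960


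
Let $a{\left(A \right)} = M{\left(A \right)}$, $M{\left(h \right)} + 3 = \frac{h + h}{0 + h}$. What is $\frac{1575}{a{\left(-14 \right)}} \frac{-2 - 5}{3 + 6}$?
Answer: $1225$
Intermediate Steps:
$M{\left(h \right)} = -1$ ($M{\left(h \right)} = -3 + \frac{h + h}{0 + h} = -3 + \frac{2 h}{h} = -3 + 2 = -1$)
$a{\left(A \right)} = -1$
$\frac{1575}{a{\left(-14 \right)}} \frac{-2 - 5}{3 + 6} = \frac{1575}{-1} \frac{-2 - 5}{3 + 6} = 1575 \left(-1\right) \left(- \frac{7}{9}\right) = - 1575 \left(\left(-7\right) \frac{1}{9}\right) = \left(-1575\right) \left(- \frac{7}{9}\right) = 1225$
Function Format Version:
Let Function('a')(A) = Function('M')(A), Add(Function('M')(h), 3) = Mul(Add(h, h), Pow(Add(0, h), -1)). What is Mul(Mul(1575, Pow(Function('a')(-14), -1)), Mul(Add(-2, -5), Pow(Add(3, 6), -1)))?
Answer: 1225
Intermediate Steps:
Function('M')(h) = -1 (Function('M')(h) = Add(-3, Mul(Add(h, h), Pow(Add(0, h), -1))) = Add(-3, Mul(Mul(2, h), Pow(h, -1))) = Add(-3, 2) = -1)
Function('a')(A) = -1
Mul(Mul(1575, Pow(Function('a')(-14), -1)), Mul(Add(-2, -5), Pow(Add(3, 6), -1))) = Mul(Mul(1575, Pow(-1, -1)), Mul(Add(-2, -5), Pow(Add(3, 6), -1))) = Mul(Mul(1575, -1), Mul(-7, Pow(9, -1))) = Mul(-1575, Mul(-7, Rational(1, 9))) = Mul(-1575, Rational(-7, 9)) = 1225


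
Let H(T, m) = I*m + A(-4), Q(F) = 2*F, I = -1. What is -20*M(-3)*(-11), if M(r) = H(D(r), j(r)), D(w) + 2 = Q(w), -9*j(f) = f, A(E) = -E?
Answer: 2420/3 ≈ 806.67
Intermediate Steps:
j(f) = -f/9
D(w) = -2 + 2*w
H(T, m) = 4 - m (H(T, m) = -m - 1*(-4) = -m + 4 = 4 - m)
M(r) = 4 + r/9 (M(r) = 4 - (-1)*r/9 = 4 + r/9)
-20*M(-3)*(-11) = -20*(4 + (1/9)*(-3))*(-11) = -20*(4 - 1/3)*(-11) = -20*11/3*(-11) = -220/3*(-11) = 2420/3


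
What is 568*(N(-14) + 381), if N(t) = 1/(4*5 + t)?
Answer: 649508/3 ≈ 2.1650e+5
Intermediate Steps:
N(t) = 1/(20 + t)
568*(N(-14) + 381) = 568*(1/(20 - 14) + 381) = 568*(1/6 + 381) = 568*(2287/6) = 649508/3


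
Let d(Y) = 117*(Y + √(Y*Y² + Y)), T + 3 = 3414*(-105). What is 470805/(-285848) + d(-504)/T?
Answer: -50638331967/34156263368 - 234*I*√3556238/119491 ≈ -1.4825 - 3.693*I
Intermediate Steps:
T = -358473 (T = -3 + 3414*(-105) = -3 - 358470 = -358473)
d(Y) = 117*Y + 117*√(Y + Y³) (d(Y) = 117*(Y + √(Y³ + Y)) = 117*(Y + √(Y + Y³)) = 117*Y + 117*√(Y + Y³))
470805/(-285848) + d(-504)/T = 470805/(-285848) + (117*(-504) + 117*√(-504*(1 + (-504)²)))/(-358473) = 470805*(-1/285848) + (-58968 + 117*√(-504*(1 + 254016)))*(-1/358473) = -470805/285848 + (-58968 + 117*√(-504*254017))*(-1/358473) = -470805/285848 + (-58968 + 117*√(-128024568))*(-1/358473) = -470805/285848 + (-58968 + 117*(6*I*√3556238))*(-1/358473) = -470805/285848 + (-58968 + 702*I*√3556238)*(-1/358473) = -470805/285848 + (19656/119491 - 234*I*√3556238/119491) = -50638331967/34156263368 - 234*I*√3556238/119491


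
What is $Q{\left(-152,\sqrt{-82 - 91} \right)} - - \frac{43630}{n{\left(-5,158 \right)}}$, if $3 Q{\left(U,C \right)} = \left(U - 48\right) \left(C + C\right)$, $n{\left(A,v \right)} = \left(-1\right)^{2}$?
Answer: $43630 - \frac{400 i \sqrt{173}}{3} \approx 43630.0 - 1753.7 i$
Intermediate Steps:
$n{\left(A,v \right)} = 1$
$Q{\left(U,C \right)} = \frac{2 C \left(-48 + U\right)}{3}$ ($Q{\left(U,C \right)} = \frac{\left(U - 48\right) \left(C + C\right)}{3} = \frac{\left(-48 + U\right) 2 C}{3} = \frac{2 C \left(-48 + U\right)}{3}$)
$Q{\left(-152,\sqrt{-82 - 91} \right)} - - \frac{43630}{n{\left(-5,158 \right)}} = \frac{2 \sqrt{-82 - 91} \left(-48 - 152\right)}{3} - - \frac{43630}{1} = \frac{2}{3} \sqrt{-173} \left(-200\right) - \left(-43630\right) 1 = \frac{2}{3} i \sqrt{173} \left(-200\right) - -43630 = - \frac{400 i \sqrt{173}}{3} + 43630 = 43630 - \frac{400 i \sqrt{173}}{3}$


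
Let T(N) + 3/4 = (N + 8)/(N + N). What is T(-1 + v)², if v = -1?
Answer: 81/16 ≈ 5.0625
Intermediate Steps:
T(N) = -¾ + (8 + N)/(2*N) (T(N) = -¾ + (N + 8)/(N + N) = -¾ + (8 + N)/((2*N)) = -¾ + (8 + N)*(1/(2*N)) = -¾ + (8 + N)/(2*N))
T(-1 + v)² = ((16 - (-1 - 1))/(4*(-1 - 1)))² = ((¼)*(16 - 1*(-2))/(-2))² = ((¼)*(-½)*(16 + 2))² = ((¼)*(-½)*18)² = (-9/4)² = 81/16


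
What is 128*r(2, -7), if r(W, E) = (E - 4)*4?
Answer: -5632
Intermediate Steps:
r(W, E) = -16 + 4*E (r(W, E) = (-4 + E)*4 = -16 + 4*E)
128*r(2, -7) = 128*(-16 + 4*(-7)) = 128*(-16 - 28) = 128*(-44) = -5632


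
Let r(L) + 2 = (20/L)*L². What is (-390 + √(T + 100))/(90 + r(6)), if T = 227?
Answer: -15/8 + √327/208 ≈ -1.7881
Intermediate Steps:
r(L) = -2 + 20*L (r(L) = -2 + (20/L)*L² = -2 + 20*L)
(-390 + √(T + 100))/(90 + r(6)) = (-390 + √(227 + 100))/(90 + (-2 + 20*6)) = (-390 + √327)/(90 + (-2 + 120)) = (-390 + √327)/(90 + 118) = (-390 + √327)/208 = (-390 + √327)*(1/208) = -15/8 + √327/208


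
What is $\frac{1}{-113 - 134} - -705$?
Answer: $\frac{174134}{247} \approx 705.0$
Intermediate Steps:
$\frac{1}{-113 - 134} - -705 = \frac{1}{-247} + 705 = - \frac{1}{247} + 705 = \frac{174134}{247}$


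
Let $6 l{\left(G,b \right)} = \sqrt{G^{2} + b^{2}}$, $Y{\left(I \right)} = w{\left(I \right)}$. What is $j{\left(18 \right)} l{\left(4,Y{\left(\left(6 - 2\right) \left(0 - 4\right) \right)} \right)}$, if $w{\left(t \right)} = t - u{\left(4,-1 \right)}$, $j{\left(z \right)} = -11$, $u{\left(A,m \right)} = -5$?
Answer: $- \frac{11 \sqrt{137}}{6} \approx -21.459$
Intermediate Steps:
$w{\left(t \right)} = 5 + t$ ($w{\left(t \right)} = t - -5 = t + 5 = 5 + t$)
$Y{\left(I \right)} = 5 + I$
$l{\left(G,b \right)} = \frac{\sqrt{G^{2} + b^{2}}}{6}$
$j{\left(18 \right)} l{\left(4,Y{\left(\left(6 - 2\right) \left(0 - 4\right) \right)} \right)} = - 11 \frac{\sqrt{4^{2} + \left(5 + \left(6 - 2\right) \left(0 - 4\right)\right)^{2}}}{6} = - 11 \frac{\sqrt{16 + \left(5 + 4 \left(-4\right)\right)^{2}}}{6} = - 11 \frac{\sqrt{16 + \left(5 - 16\right)^{2}}}{6} = - 11 \frac{\sqrt{16 + \left(-11\right)^{2}}}{6} = - 11 \frac{\sqrt{16 + 121}}{6} = - 11 \frac{\sqrt{137}}{6} = - \frac{11 \sqrt{137}}{6}$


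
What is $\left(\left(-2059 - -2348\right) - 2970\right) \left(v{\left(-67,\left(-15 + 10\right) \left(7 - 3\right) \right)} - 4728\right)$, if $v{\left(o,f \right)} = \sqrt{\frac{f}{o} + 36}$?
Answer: $12675768 - \frac{21448 \sqrt{2546}}{67} \approx 1.266 \cdot 10^{7}$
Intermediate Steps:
$v{\left(o,f \right)} = \sqrt{36 + \frac{f}{o}}$
$\left(\left(-2059 - -2348\right) - 2970\right) \left(v{\left(-67,\left(-15 + 10\right) \left(7 - 3\right) \right)} - 4728\right) = \left(\left(-2059 - -2348\right) - 2970\right) \left(\sqrt{36 + \frac{\left(-15 + 10\right) \left(7 - 3\right)}{-67}} - 4728\right) = \left(\left(-2059 + 2348\right) - 2970\right) \left(\sqrt{36 + \left(-5\right) 4 \left(- \frac{1}{67}\right)} - 4728\right) = \left(289 - 2970\right) \left(\sqrt{36 - - \frac{20}{67}} - 4728\right) = - 2681 \left(\sqrt{36 + \frac{20}{67}} - 4728\right) = - 2681 \left(\sqrt{\frac{2432}{67}} - 4728\right) = - 2681 \left(\frac{8 \sqrt{2546}}{67} - 4728\right) = - 2681 \left(-4728 + \frac{8 \sqrt{2546}}{67}\right) = 12675768 - \frac{21448 \sqrt{2546}}{67}$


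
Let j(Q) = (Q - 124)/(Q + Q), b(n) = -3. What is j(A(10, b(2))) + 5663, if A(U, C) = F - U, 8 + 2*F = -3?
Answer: 11335/2 ≈ 5667.5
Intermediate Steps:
F = -11/2 (F = -4 + (½)*(-3) = -4 - 3/2 = -11/2 ≈ -5.5000)
A(U, C) = -11/2 - U
j(Q) = (-124 + Q)/(2*Q) (j(Q) = (-124 + Q)/((2*Q)) = (-124 + Q)*(1/(2*Q)) = (-124 + Q)/(2*Q))
j(A(10, b(2))) + 5663 = (-124 + (-11/2 - 1*10))/(2*(-11/2 - 1*10)) + 5663 = (-124 + (-11/2 - 10))/(2*(-11/2 - 10)) + 5663 = (-124 - 31/2)/(2*(-31/2)) + 5663 = (½)*(-2/31)*(-279/2) + 5663 = 9/2 + 5663 = 11335/2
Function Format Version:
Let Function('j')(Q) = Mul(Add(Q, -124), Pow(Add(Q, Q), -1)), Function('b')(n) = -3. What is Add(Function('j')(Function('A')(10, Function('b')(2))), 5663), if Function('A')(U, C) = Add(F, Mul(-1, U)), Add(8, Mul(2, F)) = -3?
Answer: Rational(11335, 2) ≈ 5667.5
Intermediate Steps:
F = Rational(-11, 2) (F = Add(-4, Mul(Rational(1, 2), -3)) = Add(-4, Rational(-3, 2)) = Rational(-11, 2) ≈ -5.5000)
Function('A')(U, C) = Add(Rational(-11, 2), Mul(-1, U))
Function('j')(Q) = Mul(Rational(1, 2), Pow(Q, -1), Add(-124, Q)) (Function('j')(Q) = Mul(Add(-124, Q), Pow(Mul(2, Q), -1)) = Mul(Add(-124, Q), Mul(Rational(1, 2), Pow(Q, -1))) = Mul(Rational(1, 2), Pow(Q, -1), Add(-124, Q)))
Add(Function('j')(Function('A')(10, Function('b')(2))), 5663) = Add(Mul(Rational(1, 2), Pow(Add(Rational(-11, 2), Mul(-1, 10)), -1), Add(-124, Add(Rational(-11, 2), Mul(-1, 10)))), 5663) = Add(Mul(Rational(1, 2), Pow(Add(Rational(-11, 2), -10), -1), Add(-124, Add(Rational(-11, 2), -10))), 5663) = Add(Mul(Rational(1, 2), Pow(Rational(-31, 2), -1), Add(-124, Rational(-31, 2))), 5663) = Add(Mul(Rational(1, 2), Rational(-2, 31), Rational(-279, 2)), 5663) = Add(Rational(9, 2), 5663) = Rational(11335, 2)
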